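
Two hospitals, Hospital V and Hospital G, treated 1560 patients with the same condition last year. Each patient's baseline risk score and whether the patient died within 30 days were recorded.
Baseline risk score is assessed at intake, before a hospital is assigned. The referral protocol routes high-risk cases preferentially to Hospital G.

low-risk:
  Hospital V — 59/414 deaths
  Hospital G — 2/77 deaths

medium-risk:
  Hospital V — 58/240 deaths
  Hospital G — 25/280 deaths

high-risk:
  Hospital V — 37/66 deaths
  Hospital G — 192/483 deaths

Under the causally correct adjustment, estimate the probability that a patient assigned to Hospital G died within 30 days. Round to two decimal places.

0.18

Baseline risk score satisfies the back-door criterion: it is not a descendant of the hospital, and it blocks the spurious path from hospital to outcome. Adjusting for it (i.e., using the within-baseline risk score rates) gives the causal effect.
Standardising Hospital G to the population baseline risk score mix: 0.315·2/77 + 0.333·25/280 + 0.352·192/483 = 0.178.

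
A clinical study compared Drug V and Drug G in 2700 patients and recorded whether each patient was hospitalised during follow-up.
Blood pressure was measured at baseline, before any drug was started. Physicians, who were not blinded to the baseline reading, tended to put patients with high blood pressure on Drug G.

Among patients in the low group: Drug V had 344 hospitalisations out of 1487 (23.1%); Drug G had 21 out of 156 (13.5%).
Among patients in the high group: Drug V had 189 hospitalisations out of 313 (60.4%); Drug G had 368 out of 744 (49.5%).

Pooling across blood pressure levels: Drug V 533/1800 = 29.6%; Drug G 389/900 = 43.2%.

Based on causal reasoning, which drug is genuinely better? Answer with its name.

Drug G

The imbalance in blood pressure arose from how patients were allocated, not from anything the drug did; and blood pressure independently affects the outcome. The pooled gap is confounded — condition on blood pressure.
Within each level — low: 23.1% vs 13.5%; high: 60.4% vs 49.5% — Drug G is lower every time.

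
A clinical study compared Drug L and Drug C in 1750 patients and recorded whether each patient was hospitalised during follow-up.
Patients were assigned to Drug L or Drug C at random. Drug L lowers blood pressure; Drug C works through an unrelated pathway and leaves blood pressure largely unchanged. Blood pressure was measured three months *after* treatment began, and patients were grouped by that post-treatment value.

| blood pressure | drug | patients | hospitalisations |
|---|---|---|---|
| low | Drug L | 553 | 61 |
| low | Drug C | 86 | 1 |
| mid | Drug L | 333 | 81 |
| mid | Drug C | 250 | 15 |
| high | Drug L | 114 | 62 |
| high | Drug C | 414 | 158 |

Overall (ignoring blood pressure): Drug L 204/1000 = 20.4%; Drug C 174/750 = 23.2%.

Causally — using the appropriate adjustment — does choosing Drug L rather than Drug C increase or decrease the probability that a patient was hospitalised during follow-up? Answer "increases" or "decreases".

Drug C is lower inside every blood pressure stratum but Drug L is lower in aggregate. Whether to stratify depends on how blood pressure relates to the drug.
Blood pressure is recorded after the drug and is itself shifted by it — it sits on the causal path from drug to outcome. Conditioning on a mediator would strip out part of the effect we want; the pooled comparison gives the total causal effect.
Pooled: Drug L 20.4% vs Drug C 23.2%; Drug L is lower overall.

decreases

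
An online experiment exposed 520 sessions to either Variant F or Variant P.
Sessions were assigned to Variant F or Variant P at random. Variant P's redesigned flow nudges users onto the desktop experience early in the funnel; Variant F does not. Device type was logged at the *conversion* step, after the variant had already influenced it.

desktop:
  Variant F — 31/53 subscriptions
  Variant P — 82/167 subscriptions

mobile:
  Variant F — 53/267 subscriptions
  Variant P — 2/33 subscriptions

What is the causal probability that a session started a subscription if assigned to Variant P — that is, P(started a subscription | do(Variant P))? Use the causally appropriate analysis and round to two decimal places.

0.42

The stratified and pooled comparisons disagree (Variant F wins within each device type; Variant P wins overall), so the answer turns on the causal role of device type.
Stratifying would compare variants among sessions the variants themselves sorted into device type groups — a form of selection on an intermediate. The unconditioned pooled rates give the total causal effect.
So P(outcome | do(Variant P)) is just the pooled rate for Variant P: 84/200 = 0.420.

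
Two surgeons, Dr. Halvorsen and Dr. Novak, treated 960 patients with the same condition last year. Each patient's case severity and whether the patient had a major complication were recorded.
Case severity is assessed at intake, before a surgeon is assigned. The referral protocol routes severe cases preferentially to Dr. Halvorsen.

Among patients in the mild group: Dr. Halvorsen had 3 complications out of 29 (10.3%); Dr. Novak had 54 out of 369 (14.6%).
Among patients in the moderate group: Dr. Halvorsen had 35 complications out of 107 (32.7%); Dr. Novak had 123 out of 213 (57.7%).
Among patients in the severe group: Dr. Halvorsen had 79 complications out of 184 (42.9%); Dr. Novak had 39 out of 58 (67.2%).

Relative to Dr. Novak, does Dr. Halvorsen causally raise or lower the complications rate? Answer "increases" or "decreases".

decreases

The case severity-specific comparison favours Dr. Halvorsen throughout, but the pooled figures favour Dr. Novak. The question is whether to condition on case severity.
The imbalance in case severity arose from how patients were allocated, not from anything the surgeon did; and case severity independently affects the outcome. The pooled gap is confounded — condition on case severity.
Within each level — mild: 10.3% vs 14.6%; moderate: 32.7% vs 57.7%; severe: 42.9% vs 67.2% — Dr. Halvorsen is lower every time.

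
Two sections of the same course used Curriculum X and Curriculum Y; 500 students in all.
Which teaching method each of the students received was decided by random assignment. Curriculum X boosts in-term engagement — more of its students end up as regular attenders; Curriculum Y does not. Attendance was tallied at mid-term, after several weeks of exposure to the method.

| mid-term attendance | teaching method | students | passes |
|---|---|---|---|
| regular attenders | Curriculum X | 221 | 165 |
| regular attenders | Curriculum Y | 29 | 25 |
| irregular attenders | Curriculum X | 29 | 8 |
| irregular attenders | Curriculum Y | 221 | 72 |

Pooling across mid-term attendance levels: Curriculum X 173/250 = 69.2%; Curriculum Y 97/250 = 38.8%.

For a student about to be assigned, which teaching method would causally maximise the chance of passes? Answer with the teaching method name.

Curriculum X

The mid-term attendance-specific comparison favours Curriculum Y throughout, but the pooled figures favour Curriculum X. The question is whether to condition on mid-term attendance.
Mid-term attendance lies on the pathway teaching method → mid-term attendance → outcome, so adjusting for it blocks the indirect effect. For the total causal effect of teaching method, use the unadjusted pooled rates.
Pooled: Curriculum X 69.2% vs Curriculum Y 38.8%; Curriculum X is higher overall.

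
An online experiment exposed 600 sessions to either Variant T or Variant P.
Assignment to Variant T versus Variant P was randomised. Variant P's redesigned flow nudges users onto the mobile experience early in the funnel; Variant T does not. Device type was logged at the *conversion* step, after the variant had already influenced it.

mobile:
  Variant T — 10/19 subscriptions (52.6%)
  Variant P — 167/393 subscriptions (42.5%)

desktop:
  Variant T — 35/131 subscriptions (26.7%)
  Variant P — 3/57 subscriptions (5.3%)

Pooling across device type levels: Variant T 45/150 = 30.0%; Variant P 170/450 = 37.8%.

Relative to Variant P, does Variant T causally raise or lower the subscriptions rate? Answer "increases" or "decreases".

Device type is recorded after the variant and is itself shifted by it — it sits on the causal path from variant to outcome. Conditioning on a mediator would strip out part of the effect we want; the pooled comparison gives the total causal effect.
Pooled: Variant T 30.0% vs Variant P 37.8%; Variant P is higher overall.

decreases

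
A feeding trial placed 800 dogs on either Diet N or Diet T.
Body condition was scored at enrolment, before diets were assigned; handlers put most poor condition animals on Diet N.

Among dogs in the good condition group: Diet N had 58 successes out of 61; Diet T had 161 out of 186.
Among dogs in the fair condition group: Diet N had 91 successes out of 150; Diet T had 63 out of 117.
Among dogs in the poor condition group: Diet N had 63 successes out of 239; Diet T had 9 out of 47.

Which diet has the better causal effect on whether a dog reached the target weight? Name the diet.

Diet N

Starting body condition is set before the diet has any effect — it is not caused by the diet — and it independently drives the outcome. That makes it a confounder, so the causal comparison is within starting body condition levels.
Within each level — good condition: 95.1% vs 86.6%; fair condition: 60.7% vs 53.8%; poor condition: 26.4% vs 19.1% — Diet N is higher every time.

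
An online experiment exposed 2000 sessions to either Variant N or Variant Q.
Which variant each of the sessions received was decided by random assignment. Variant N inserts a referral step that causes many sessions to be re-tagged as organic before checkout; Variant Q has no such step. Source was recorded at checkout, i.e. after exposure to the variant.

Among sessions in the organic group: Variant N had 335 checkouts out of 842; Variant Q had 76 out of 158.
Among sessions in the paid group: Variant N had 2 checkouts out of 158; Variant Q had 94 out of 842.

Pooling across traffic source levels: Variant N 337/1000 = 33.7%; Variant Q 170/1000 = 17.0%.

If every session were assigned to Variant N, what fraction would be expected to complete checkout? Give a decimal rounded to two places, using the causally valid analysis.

Traffic source here is a post-treatment variable shaped by the variant; conditioning on it would introduce bias rather than remove it. The overall comparison is the causal one.
So P(outcome | do(Variant N)) is just the pooled rate for Variant N: 337/1000 = 0.337.

0.34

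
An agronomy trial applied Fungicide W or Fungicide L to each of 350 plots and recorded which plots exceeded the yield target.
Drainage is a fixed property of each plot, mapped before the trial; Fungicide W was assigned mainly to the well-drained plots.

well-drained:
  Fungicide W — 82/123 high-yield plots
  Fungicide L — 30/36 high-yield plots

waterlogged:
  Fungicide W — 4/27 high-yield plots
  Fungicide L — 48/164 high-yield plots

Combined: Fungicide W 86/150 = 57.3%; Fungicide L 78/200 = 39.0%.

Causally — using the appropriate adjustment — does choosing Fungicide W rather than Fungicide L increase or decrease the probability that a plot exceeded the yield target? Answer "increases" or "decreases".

The stratified and pooled comparisons disagree (Fungicide L wins within each field drainage; Fungicide W wins overall), so the answer turns on the causal role of field drainage.
Field drainage is set before the fungicide has any effect — it is not caused by the fungicide — and it independently drives the outcome. That makes it a confounder, so the causal comparison is within field drainage levels.
Within each level — well-drained: 66.7% vs 83.3%; waterlogged: 14.8% vs 29.3% — Fungicide L is higher every time.

decreases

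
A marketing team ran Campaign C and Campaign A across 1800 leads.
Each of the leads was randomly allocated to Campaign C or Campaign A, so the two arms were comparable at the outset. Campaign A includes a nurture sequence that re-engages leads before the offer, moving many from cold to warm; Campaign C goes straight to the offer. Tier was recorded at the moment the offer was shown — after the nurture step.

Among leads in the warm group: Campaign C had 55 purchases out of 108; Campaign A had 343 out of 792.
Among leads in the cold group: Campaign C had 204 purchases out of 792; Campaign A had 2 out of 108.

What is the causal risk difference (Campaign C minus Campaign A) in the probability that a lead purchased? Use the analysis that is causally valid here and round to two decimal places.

The distribution of engagement tier is itself part of what the campaign does — it is an intermediate outcome. Holding it fixed would remove that part of the effect; the total effect is the pooled difference.
The causal difference is the pooled difference: 0.288 − 0.383 = -0.096.

-0.10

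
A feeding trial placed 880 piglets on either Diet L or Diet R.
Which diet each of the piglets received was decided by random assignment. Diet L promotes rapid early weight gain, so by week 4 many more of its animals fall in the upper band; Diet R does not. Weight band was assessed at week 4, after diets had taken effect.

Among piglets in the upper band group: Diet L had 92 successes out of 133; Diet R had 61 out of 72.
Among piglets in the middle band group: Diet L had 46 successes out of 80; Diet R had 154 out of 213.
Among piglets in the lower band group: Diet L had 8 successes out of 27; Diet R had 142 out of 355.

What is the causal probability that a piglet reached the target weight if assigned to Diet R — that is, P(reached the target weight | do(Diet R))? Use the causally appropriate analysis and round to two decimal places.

0.56

The stratified and pooled comparisons disagree (Diet R wins within each week-4 weight band; Diet L wins overall), so the answer turns on the causal role of week-4 weight band.
The distribution of week-4 weight band is itself part of what the diet does — it is an intermediate outcome. Holding it fixed would remove that part of the effect; the total effect is the pooled difference.
So P(outcome | do(Diet R)) is just the pooled rate for Diet R: 357/640 = 0.558.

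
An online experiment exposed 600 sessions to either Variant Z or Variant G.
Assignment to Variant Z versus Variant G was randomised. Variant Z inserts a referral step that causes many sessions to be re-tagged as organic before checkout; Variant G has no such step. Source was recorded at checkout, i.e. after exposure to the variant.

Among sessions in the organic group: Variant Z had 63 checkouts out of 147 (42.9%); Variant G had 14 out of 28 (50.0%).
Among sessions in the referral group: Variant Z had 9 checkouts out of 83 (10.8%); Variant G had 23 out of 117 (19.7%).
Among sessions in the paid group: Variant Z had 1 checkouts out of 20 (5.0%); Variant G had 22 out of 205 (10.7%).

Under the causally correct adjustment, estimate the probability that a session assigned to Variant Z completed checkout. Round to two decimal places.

Traffic source is recorded after the variant and is itself shifted by it — it sits on the causal path from variant to outcome. Conditioning on a mediator would strip out part of the effect we want; the pooled comparison gives the total causal effect.
So P(outcome | do(Variant Z)) is just the pooled rate for Variant Z: 73/250 = 0.292.

0.29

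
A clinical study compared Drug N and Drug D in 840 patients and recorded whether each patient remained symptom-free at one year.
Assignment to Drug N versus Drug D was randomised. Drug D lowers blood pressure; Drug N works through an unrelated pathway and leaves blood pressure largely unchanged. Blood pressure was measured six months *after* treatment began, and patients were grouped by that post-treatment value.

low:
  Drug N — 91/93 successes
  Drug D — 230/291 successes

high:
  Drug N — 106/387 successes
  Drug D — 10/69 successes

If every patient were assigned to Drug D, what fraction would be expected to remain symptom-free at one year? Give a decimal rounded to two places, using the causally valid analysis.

The blood pressure-specific comparison favours Drug N throughout, but the pooled figures favour Drug D. The question is whether to condition on blood pressure.
The distribution of blood pressure is itself part of what the drug does — it is an intermediate outcome. Holding it fixed would remove that part of the effect; the total effect is the pooled difference.
So P(outcome | do(Drug D)) is just the pooled rate for Drug D: 240/360 = 0.667.

0.67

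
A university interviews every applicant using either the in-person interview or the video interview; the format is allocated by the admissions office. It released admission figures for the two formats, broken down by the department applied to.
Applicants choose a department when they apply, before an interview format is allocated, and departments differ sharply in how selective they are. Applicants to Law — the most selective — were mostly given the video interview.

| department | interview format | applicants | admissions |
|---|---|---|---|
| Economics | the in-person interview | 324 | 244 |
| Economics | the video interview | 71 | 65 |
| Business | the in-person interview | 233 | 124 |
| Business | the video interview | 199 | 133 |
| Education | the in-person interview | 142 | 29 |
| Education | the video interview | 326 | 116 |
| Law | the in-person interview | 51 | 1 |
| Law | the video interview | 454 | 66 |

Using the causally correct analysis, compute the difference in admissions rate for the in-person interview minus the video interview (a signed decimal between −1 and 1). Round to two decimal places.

The department-specific comparison favours the video interview throughout, but the pooled figures favour the in-person interview. The question is whether to condition on department.
Nothing the interview format does changes department; the imbalance is an allocation artefact. With department also predicting the outcome, the pooled figure is confounded, and the within-stratum comparison is the causal one.
Adjusting over the population distribution of department: 0.219·(0.753−0.915) + 0.240·(0.532−0.668) + 0.260·(0.204−0.356) + 0.281·(0.020−0.145) = -0.143.

-0.14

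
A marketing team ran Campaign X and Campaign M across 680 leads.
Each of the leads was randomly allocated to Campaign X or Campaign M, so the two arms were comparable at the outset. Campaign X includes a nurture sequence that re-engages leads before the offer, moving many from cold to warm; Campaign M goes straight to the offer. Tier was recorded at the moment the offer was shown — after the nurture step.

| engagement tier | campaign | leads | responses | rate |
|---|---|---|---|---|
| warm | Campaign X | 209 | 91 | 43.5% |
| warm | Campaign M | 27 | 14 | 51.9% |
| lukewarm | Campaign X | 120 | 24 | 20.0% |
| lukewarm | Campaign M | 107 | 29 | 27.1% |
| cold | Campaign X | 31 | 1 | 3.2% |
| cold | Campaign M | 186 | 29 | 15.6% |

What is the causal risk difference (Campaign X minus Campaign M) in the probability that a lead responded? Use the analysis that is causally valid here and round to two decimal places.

The engagement tier-specific comparison favours Campaign M throughout, but the pooled figures favour Campaign X. The question is whether to condition on engagement tier.
Stratifying would compare campaigns among leads the campaigns themselves sorted into engagement tier groups — a form of selection on an intermediate. The unconditioned pooled rates give the total causal effect.
The causal difference is the pooled difference: 0.322 − 0.225 = +0.097.

+0.10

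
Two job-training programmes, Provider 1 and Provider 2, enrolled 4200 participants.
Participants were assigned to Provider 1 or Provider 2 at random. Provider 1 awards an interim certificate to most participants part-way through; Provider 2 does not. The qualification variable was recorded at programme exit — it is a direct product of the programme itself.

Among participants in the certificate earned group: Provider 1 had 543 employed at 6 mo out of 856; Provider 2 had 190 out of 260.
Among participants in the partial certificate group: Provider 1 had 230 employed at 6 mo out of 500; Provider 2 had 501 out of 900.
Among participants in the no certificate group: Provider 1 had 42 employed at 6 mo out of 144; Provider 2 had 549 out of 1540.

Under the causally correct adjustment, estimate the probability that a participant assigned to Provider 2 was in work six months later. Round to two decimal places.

0.46

Qualification attained during the programme lies on the pathway programme → qualification attained during the programme → outcome, so adjusting for it blocks the indirect effect. For the total causal effect of programme, use the unadjusted pooled rates.
So P(outcome | do(Provider 2)) is just the pooled rate for Provider 2: 1240/2700 = 0.459.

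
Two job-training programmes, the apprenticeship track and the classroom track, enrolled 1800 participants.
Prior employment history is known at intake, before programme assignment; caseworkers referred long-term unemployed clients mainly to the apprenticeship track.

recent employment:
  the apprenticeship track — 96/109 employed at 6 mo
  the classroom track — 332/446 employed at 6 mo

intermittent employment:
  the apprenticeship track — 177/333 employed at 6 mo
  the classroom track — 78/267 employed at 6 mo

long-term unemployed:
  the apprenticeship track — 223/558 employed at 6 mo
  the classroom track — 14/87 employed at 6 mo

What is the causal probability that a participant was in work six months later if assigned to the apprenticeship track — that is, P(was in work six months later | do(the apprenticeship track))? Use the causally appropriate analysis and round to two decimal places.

the apprenticeship track is higher inside every prior employment history stratum but the classroom track is higher in aggregate. Whether to stratify depends on how prior employment history relates to the programme.
Since prior employment history is a pre-existing factor (not a product of the programme) and it affects the outcome on its own, it is a confounder. The stratified rates, not the pooled rate, identify the causal effect.
Standardising the apprenticeship track to the population prior employment history mix: 0.308·96/109 + 0.333·177/333 + 0.358·223/558 = 0.592.

0.59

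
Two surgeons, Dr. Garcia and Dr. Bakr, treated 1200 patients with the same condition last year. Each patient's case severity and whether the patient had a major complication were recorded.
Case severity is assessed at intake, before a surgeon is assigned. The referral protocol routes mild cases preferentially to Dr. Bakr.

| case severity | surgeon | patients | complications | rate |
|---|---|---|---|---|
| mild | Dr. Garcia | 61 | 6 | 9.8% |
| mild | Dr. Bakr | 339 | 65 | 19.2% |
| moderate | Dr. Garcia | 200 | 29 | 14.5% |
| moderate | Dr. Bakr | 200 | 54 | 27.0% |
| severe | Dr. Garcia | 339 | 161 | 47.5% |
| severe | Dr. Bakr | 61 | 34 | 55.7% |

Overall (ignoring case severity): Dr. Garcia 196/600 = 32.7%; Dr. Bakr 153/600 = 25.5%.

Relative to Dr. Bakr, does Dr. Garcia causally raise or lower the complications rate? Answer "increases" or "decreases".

decreases

Dr. Garcia is lower inside every case severity stratum but Dr. Bakr is lower in aggregate. Whether to stratify depends on how case severity relates to the surgeon.
The imbalance in case severity arose from how patients were allocated, not from anything the surgeon did; and case severity independently affects the outcome. The pooled gap is confounded — condition on case severity.
Within each level — mild: 9.8% vs 19.2%; moderate: 14.5% vs 27.0%; severe: 47.5% vs 55.7% — Dr. Garcia is lower every time.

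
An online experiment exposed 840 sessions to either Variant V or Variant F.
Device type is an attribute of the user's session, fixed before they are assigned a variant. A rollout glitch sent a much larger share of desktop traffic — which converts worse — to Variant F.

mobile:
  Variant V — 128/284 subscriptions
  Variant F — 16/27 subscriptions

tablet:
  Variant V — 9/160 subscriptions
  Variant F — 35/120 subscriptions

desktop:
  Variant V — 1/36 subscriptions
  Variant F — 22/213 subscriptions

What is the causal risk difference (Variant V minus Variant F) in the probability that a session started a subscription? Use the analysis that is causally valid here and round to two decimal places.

Device type differs across variants for reasons unrelated to any effect of the variant itself, and it separately predicts the outcome — a classic confounder. We must compare within device type levels.
Adjusting over the population distribution of device type: 0.370·(0.451−0.593) + 0.333·(0.056−0.292) + 0.296·(0.028−0.103) = -0.153.

-0.15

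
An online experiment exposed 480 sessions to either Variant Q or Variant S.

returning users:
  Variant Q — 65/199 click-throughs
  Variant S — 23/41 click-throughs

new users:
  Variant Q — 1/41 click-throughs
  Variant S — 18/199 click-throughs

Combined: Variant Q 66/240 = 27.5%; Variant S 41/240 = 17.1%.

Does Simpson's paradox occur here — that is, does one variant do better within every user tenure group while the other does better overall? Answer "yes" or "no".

yes

Within each user tenure level (returning users 32.7% vs 56.1%; new users 2.4% vs 9.0%), Variant S has the higher rate every time. Pooled: 27.5% vs 17.1% — Variant Q has the higher rate overall. The two comparisons disagree.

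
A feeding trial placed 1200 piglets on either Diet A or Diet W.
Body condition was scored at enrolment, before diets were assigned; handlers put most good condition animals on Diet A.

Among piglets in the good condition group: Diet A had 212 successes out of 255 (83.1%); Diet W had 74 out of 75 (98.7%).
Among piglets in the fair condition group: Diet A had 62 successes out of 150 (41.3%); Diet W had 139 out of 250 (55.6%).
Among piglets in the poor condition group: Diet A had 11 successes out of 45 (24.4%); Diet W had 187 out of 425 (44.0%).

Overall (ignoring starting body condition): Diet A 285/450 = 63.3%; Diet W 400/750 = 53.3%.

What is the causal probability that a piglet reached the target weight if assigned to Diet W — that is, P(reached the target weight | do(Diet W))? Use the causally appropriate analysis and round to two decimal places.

0.63

Diet W is higher inside every starting body condition stratum but Diet A is higher in aggregate. Whether to stratify depends on how starting body condition relates to the diet.
The imbalance in starting body condition arose from how piglets were allocated, not from anything the diet did; and starting body condition independently affects the outcome. The pooled gap is confounded — condition on starting body condition.
Standardising Diet W to the population starting body condition mix: 0.275·74/75 + 0.333·139/250 + 0.392·187/425 = 0.629.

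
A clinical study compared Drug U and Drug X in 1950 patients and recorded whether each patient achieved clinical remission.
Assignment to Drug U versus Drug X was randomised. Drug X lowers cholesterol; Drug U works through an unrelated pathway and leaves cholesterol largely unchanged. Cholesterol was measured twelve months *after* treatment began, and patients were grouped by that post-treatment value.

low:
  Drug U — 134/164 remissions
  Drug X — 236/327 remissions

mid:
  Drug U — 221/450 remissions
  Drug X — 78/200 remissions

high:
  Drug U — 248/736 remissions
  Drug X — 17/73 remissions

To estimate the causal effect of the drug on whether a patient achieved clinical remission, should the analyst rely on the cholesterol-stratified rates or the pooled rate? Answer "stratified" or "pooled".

Drug U is higher inside every cholesterol stratum but Drug X is higher in aggregate. Whether to stratify depends on how cholesterol relates to the drug.
Cholesterol is recorded after the drug and is itself shifted by it — it sits on the causal path from drug to outcome. Conditioning on a mediator would strip out part of the effect we want; the pooled comparison gives the total causal effect.
Pooled: Drug U 44.7% vs Drug X 55.2%; Drug X is higher overall.

pooled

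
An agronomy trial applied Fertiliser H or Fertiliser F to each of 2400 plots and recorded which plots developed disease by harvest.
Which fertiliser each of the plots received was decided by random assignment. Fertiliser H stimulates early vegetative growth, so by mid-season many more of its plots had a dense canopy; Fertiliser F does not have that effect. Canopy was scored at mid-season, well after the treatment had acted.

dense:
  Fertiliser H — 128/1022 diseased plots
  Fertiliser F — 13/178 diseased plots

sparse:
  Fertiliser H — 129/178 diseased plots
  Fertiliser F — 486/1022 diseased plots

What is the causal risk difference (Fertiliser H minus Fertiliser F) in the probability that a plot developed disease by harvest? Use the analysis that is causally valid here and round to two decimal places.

Stratifying would compare fertilisers among plots the fertilisers themselves sorted into mid-season canopy groups — a form of selection on an intermediate. The unconditioned pooled rates give the total causal effect.
The causal difference is the pooled difference: 0.214 − 0.416 = -0.202.

-0.20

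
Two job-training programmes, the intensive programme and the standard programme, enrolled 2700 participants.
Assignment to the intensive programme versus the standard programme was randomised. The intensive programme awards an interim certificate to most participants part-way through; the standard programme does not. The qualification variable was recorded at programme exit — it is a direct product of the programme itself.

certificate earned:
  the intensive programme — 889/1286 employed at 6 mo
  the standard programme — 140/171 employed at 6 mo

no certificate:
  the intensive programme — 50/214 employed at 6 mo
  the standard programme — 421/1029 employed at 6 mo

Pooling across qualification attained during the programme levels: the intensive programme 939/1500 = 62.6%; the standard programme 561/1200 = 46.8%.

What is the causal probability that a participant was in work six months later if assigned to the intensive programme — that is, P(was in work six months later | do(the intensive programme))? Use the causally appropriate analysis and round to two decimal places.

The qualification attained during the programme-specific comparison favours the standard programme throughout, but the pooled figures favour the intensive programme. The question is whether to condition on qualification attained during the programme.
Qualification attained during the programme here is a post-treatment variable shaped by the programme; conditioning on it would introduce bias rather than remove it. The overall comparison is the causal one.
So P(outcome | do(the intensive programme)) is just the pooled rate for the intensive programme: 939/1500 = 0.626.

0.63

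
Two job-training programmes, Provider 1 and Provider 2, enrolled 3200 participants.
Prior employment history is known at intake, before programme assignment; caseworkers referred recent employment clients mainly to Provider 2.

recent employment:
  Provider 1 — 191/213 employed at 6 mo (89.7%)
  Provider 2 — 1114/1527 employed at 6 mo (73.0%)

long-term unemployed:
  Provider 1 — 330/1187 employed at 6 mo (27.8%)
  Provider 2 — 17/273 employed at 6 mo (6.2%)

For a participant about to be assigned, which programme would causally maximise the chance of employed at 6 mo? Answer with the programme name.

Prior employment history satisfies the back-door criterion: it is not a descendant of the programme, and it blocks the spurious path from programme to outcome. Adjusting for it (i.e., using the within-prior employment history rates) gives the causal effect.
Within each level — recent employment: 89.7% vs 73.0%; long-term unemployed: 27.8% vs 6.2% — Provider 1 is higher every time.

Provider 1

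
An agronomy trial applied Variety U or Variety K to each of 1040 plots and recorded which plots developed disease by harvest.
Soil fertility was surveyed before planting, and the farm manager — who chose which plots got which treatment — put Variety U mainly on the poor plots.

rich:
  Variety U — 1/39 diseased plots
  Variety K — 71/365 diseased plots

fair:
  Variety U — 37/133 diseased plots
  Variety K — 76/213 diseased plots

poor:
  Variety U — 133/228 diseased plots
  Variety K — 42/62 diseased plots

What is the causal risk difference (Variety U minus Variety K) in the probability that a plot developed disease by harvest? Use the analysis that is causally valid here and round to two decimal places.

-0.12

The soil fertility-specific comparison favours Variety U throughout, but the pooled figures favour Variety K. The question is whether to condition on soil fertility.
Since soil fertility is a pre-existing factor (not a product of the variety) and it affects the outcome on its own, it is a confounder. The stratified rates, not the pooled rate, identify the causal effect.
Adjusting over the population distribution of soil fertility: 0.388·(0.026−0.195) + 0.333·(0.278−0.357) + 0.279·(0.583−0.677) = -0.118.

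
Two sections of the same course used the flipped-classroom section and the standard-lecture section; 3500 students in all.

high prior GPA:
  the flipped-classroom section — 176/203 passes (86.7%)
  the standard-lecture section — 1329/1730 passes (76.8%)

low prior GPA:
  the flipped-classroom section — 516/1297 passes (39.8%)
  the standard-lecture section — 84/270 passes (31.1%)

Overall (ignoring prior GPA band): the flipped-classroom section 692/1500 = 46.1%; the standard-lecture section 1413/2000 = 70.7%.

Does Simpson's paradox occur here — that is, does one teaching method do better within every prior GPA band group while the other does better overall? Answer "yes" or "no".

Within each prior GPA band level (high prior GPA 86.7% vs 76.8%; low prior GPA 39.8% vs 31.1%), the flipped-classroom section has the higher rate every time. Pooled: 46.1% vs 70.7% — the standard-lecture section has the higher rate overall. The two comparisons disagree.

yes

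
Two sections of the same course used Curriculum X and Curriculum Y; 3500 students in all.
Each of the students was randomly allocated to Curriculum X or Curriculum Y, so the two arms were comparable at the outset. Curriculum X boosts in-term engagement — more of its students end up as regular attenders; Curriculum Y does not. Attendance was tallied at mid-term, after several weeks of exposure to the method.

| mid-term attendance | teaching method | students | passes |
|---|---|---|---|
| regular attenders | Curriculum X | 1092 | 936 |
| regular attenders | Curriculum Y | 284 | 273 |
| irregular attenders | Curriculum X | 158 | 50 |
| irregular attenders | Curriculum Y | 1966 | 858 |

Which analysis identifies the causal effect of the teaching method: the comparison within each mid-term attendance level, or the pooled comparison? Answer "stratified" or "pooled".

pooled

Curriculum Y is higher inside every mid-term attendance stratum but Curriculum X is higher in aggregate. Whether to stratify depends on how mid-term attendance relates to the teaching method.
Mid-term attendance is recorded after the teaching method and is itself shifted by it — it sits on the causal path from teaching method to outcome. Conditioning on a mediator would strip out part of the effect we want; the pooled comparison gives the total causal effect.
Pooled: Curriculum X 78.9% vs Curriculum Y 50.3%; Curriculum X is higher overall.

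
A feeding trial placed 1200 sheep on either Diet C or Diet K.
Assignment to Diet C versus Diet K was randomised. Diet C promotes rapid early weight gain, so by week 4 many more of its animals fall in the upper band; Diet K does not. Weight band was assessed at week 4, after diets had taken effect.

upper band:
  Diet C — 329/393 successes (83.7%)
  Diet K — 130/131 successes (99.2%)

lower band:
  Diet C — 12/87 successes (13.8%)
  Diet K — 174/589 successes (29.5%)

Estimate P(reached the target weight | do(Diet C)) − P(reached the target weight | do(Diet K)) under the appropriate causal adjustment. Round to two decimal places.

+0.29

Week-4 weight band is downstream of the diet. One should not condition on a consequence of treatment, so the overall rates are the right comparison.
The causal difference is the pooled difference: 0.710 − 0.422 = +0.288.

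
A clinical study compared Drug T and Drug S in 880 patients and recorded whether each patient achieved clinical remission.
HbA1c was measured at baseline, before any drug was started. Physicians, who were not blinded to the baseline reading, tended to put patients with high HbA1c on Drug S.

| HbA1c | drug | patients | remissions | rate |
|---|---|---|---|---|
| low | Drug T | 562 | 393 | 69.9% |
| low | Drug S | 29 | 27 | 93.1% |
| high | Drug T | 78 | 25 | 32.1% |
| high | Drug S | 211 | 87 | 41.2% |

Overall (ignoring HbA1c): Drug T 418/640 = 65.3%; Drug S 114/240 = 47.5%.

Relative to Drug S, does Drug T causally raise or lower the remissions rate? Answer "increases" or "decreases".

HbA1c differs across drugs for reasons unrelated to any effect of the drug itself, and it separately predicts the outcome — a classic confounder. We must compare within HbA1c levels.
Within each level — low: 69.9% vs 93.1%; high: 32.1% vs 41.2% — Drug S is higher every time.

decreases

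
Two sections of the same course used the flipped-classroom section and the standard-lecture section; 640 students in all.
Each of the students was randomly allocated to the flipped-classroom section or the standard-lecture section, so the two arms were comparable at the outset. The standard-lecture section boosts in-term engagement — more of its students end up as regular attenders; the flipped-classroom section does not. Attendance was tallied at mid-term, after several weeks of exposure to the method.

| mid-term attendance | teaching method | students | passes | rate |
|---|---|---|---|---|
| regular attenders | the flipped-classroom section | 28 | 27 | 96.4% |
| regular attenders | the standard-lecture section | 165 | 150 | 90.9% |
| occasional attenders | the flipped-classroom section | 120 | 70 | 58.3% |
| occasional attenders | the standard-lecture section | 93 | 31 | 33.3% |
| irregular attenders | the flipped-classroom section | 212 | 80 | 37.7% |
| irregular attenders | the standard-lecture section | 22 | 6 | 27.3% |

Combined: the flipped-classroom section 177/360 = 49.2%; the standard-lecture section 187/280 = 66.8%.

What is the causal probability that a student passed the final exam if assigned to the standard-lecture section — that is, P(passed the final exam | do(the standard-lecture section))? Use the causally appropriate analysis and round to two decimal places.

Stratifying would compare teaching methods among students the teaching methods themselves sorted into mid-term attendance groups — a form of selection on an intermediate. The unconditioned pooled rates give the total causal effect.
So P(outcome | do(the standard-lecture section)) is just the pooled rate for the standard-lecture section: 187/280 = 0.668.

0.67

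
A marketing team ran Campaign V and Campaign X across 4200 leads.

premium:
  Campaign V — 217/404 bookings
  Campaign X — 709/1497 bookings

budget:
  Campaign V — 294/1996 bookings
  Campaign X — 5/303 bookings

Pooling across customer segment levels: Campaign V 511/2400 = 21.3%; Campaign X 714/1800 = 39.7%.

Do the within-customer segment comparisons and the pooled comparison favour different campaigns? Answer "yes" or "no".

Within each customer segment level (premium 53.7% vs 47.4%; budget 14.7% vs 1.7%), Campaign V has the higher rate every time. Pooled: 21.3% vs 39.7% — Campaign X has the higher rate overall. The two comparisons disagree.

yes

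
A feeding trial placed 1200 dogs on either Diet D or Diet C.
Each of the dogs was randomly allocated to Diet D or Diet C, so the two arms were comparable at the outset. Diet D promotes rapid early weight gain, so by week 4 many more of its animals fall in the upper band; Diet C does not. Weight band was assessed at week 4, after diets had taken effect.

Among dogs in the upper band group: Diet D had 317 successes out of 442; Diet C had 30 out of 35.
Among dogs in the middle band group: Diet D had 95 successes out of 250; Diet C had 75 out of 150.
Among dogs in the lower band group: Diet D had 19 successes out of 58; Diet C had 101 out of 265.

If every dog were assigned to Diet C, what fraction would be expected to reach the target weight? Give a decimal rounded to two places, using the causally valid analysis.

Week-4 weight band here is a post-treatment variable shaped by the diet; conditioning on it would introduce bias rather than remove it. The overall comparison is the causal one.
So P(outcome | do(Diet C)) is just the pooled rate for Diet C: 206/450 = 0.458.

0.46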